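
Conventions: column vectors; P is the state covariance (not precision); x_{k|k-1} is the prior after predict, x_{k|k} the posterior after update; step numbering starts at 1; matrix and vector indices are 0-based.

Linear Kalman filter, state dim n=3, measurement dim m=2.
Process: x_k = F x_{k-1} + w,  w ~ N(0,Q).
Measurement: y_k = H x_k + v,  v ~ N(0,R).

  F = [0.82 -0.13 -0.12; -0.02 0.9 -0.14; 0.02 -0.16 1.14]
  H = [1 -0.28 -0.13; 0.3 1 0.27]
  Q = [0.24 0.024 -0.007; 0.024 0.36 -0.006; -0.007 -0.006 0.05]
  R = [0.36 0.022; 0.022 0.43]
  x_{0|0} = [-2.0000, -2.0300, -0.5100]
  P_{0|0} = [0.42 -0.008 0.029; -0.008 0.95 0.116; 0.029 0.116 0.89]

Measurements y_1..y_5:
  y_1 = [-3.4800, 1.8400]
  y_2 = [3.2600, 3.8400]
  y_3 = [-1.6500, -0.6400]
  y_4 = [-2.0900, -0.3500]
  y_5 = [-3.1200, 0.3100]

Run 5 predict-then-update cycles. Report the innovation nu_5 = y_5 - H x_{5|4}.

step 1: x^-=[-1.3149, -1.7156, -0.2966]  P^-=[0.5509 -0.0987 -0.0890; -0.0987 1.1183 -0.1643; -0.0890 -0.1643 1.1902]  S=[1.0851 -0.2448; -0.2448 1.5223]  K=[0.5708 0.1198; -0.2128 0.6518; -0.1690 0.0585]  nu=[-2.6840, 4.0302]  x^+=[-2.3644, 1.4824, 0.3925]  P^+=[0.2090 -0.0009 0.0083; -0.0009 0.3545 -0.2913; 0.0083 -0.2913 1.1492]
step 2: x^-=[-2.1786, 1.3265, 0.1630]  P^-=[0.3925 0.0230 -0.1080; 0.0230 0.7433 -0.5462; -0.1080 -0.5462 1.6593]  S=[0.8143 -0.0182; -0.0182 1.0309]  K=[0.4940 0.1170; -0.1271 0.5824; -0.2126 -0.1304]  nu=[5.8312, 3.1231]  x^+=[1.0672, 2.4039, -1.4842]  P^+=[0.1818 0.0089 -0.0084; 0.0089 0.3778 -0.4919; -0.0084 -0.4919 1.6059]
step 3: x^-=[0.7407, 2.3500, -2.0553]  P^-=[0.3762 0.0555 -0.1614; 0.0555 0.8211 -0.8320; -0.1614 -0.8320 2.3258]  S=[0.7902 0.0079; 0.0079 1.0124]  K=[0.4818 0.1195; -0.0899 0.6063; -0.2896 -0.2471]  nu=[-1.9999, -2.6573]  x^+=[-0.5402, 0.9187, -0.8194]  P^+=[0.1774 0.0142 -0.0200; 0.0142 0.4434 -0.6997; -0.0200 -0.6997 2.1966]
step 4: x^-=[-0.4641, 0.9523, -1.0920]  P^-=[0.3775 0.0817 -0.2257; 0.0817 0.9380 -1.1533; -0.2257 -1.1533 3.1703]  S=[0.7936 0.0211; 0.0211 1.0228]  K=[0.4806 0.1211; -0.0561 0.6378; -0.3875 -0.3488]  nu=[-1.5012, -0.8683]  x^+=[-1.2907, 0.4828, -0.2073]  P^+=[0.1767 0.0178 -0.0301; 0.0178 0.5210 -0.9381; -0.0301 -0.9381 2.9210]
step 5: x^-=[-1.0963, 0.4893, -0.3394]  P^-=[0.3826 0.1100 -0.3023; 0.1100 1.0749 -1.5297; -0.3023 -1.5297 4.2003]  S=[0.8035 0.0338; 0.0338 1.0366]  K=[0.4816 0.1224; -0.0184 0.6710; -0.5037 -0.4527]  nu=[-1.9308, 0.2412]  x^+=[-1.9966, 0.6867, 0.5240]  P^+=[0.1767 0.0211 -0.0405; 0.0211 0.6088 -1.2111; -0.0405 -1.2111 3.7685]

innov = [-1.9308, 0.2412]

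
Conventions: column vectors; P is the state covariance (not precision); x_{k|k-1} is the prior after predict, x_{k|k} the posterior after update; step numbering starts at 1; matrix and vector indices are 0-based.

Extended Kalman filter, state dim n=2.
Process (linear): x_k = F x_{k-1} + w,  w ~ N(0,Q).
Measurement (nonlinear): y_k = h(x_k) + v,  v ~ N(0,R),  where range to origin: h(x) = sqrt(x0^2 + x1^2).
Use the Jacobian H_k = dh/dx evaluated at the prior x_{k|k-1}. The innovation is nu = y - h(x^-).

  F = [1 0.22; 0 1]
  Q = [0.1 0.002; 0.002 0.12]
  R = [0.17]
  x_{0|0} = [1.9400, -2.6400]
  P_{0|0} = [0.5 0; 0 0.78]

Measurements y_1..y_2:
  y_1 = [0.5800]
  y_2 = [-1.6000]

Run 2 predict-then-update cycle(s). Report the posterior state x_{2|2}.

x_post = [-1.4980, -0.7328]

step 1: x^-=[1.3592, -2.6400]  P^-=[0.6378 0.1736; 0.1736 0.9000]  H_jac=[0.4577 -0.8891]  S=[0.8738]  K=[0.1575; -0.8248]  nu=[-2.3893]  x^+=[0.9830, -0.6692]  P^+=[0.6161 0.2871; 0.2871 0.3055]
step 2: x^-=[0.8358, -0.6692]  P^-=[0.8572 0.3563; 0.3563 0.4255]  H_jac=[0.7806 -0.6250]  S=[0.5109]  K=[0.8739; 0.0238]  nu=[-2.6706]  x^+=[-1.4980, -0.7328]  P^+=[0.4671 0.3457; 0.3457 0.4252]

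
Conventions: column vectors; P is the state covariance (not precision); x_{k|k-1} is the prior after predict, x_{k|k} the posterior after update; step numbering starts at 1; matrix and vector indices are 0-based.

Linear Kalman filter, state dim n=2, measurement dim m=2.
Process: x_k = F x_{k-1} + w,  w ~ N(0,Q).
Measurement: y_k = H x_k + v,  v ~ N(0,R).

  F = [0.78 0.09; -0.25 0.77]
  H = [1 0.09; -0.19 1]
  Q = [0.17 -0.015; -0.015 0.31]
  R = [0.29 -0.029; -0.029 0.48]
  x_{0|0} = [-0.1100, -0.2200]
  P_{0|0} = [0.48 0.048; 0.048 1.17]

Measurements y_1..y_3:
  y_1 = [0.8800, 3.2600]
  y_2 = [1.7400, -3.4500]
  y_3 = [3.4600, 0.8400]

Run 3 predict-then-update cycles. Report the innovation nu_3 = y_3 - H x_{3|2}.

step 1: x^-=[-0.1056, -0.1419]  P^-=[0.4782 0.0002; 0.0002 1.0152]  S=[0.7765 -0.0283; -0.0283 1.5124]  K=[0.6142 -0.0484; 0.1425 0.6739]  nu=[0.9984, 3.3818]  x^+=[0.3437, 2.2794]  P^+=[0.1801 -0.0068; -0.0068 0.3180]
step 2: x^-=[0.4732, 1.6692]  P^-=[0.2812 -0.0320; -0.0320 0.5125]  S=[0.5696 -0.0678; -0.0678 1.0148]  K=[0.4824 -0.0520; 0.0862 0.5168]  nu=[1.1165, -5.0293]  x^+=[1.2734, -0.8334]  P^+=[0.1425 -0.0119; -0.0119 0.2433]
step 3: x^-=[0.9182, -0.9601]  P^-=[0.2570 -0.0328; -0.0328 0.4677]  S=[0.5449 -0.0680; -0.0680 0.9695]  K=[0.4598 -0.0520; 0.0787 0.4944]  nu=[2.6282, 1.9745]  x^+=[2.0239, 0.2231]  P^+=[0.1360 -0.0124; -0.0124 0.2327]

innov = [2.6282, 1.9745]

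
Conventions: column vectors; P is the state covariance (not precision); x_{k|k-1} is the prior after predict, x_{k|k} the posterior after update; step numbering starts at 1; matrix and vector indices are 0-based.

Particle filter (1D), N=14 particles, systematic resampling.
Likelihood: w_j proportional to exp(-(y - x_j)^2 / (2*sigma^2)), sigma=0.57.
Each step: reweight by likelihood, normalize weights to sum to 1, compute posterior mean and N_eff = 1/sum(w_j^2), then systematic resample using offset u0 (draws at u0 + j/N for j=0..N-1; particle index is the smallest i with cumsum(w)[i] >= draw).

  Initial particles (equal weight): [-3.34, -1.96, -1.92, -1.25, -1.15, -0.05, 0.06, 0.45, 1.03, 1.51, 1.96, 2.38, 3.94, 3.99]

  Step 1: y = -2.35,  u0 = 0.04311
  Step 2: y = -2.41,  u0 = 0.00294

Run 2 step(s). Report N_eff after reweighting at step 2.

step 1: w=[0.1090, 0.3899, 0.3707, 0.0765, 0.0537, 0.0001, 0.0001, 0.0000, 0.0000, 0.0000, 0.0000, 0.0000, 0.0000, 0.0000]  mean=-1.9974  Neff=3.2258  idx=[0, 1, 1, 1, 1, 1, 1, 2, 2, 2, 2, 2, 3, 4]
step 2: w=[0.0317, 0.0879, 0.0879, 0.0879, 0.0879, 0.0879, 0.0879, 0.0830, 0.0830, 0.0830, 0.0830, 0.0830, 0.0151, 0.0104]  mean=-1.9680  Neff=12.1655  idx=[0, 1, 2, 3, 3, 4, 5, 6, 7, 8, 8, 9, 10, 11]

N_eff = 12.1655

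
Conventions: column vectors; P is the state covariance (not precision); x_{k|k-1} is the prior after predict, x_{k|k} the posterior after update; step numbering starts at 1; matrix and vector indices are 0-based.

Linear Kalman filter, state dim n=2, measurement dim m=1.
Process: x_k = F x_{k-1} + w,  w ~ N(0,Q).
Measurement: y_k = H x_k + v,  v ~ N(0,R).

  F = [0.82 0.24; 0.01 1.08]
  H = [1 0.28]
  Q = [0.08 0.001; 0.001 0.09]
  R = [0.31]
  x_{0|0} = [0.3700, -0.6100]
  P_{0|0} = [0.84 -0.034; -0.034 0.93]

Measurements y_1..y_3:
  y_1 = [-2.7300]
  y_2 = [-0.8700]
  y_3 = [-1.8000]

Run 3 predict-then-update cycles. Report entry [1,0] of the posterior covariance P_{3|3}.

P_post[1,0] = 0.0096

step 1: x^-=[0.1570, -0.6551]  P^-=[0.6850 0.2188; 0.2188 1.1741]  S=[1.2096]  K=[0.6170; 0.4526]  nu=[-2.7036]  x^+=[-1.5110, -1.8789]  P^+=[0.2246 -0.1190; -0.1190 0.9263]
step 2: x^-=[-1.6900, -2.0443]  P^-=[0.2375 0.1372; 0.1372 1.1679]  S=[0.7159]  K=[0.3854; 0.6484]  nu=[1.3924]  x^+=[-1.1533, -1.1414]  P^+=[0.1312 -0.0417; -0.0417 0.8668]
step 3: x^-=[-1.2196, -1.2443]  P^-=[0.2017 0.1897; 0.1897 1.1002]  S=[0.7042]  K=[0.3619; 0.7069]  nu=[-0.2320]  x^+=[-1.3036, -1.4082]  P^+=[0.1095 0.0096; 0.0096 0.7483]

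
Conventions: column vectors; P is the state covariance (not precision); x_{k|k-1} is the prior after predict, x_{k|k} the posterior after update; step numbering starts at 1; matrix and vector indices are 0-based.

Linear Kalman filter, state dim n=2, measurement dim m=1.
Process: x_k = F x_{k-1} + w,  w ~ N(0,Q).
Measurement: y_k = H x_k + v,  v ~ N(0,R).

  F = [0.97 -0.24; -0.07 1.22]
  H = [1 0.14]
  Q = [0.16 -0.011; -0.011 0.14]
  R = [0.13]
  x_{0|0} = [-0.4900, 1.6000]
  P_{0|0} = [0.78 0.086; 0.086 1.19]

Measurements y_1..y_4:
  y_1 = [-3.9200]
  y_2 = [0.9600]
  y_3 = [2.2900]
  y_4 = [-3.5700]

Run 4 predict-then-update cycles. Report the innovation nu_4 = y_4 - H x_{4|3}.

step 1: x^-=[-0.8593, 1.9863]  P^-=[0.9224 -0.3092; -0.3092 1.9003]  S=[1.0031]  K=[0.8764; -0.0430]  nu=[-3.3388]  x^+=[-3.7855, 2.1299]  P^+=[0.1519 -0.2714; -0.2714 1.8985]
step 2: x^-=[-4.1831, 2.8634]  P^-=[0.5387 -0.9029; -0.9029 3.0128]  S=[0.4749]  K=[0.8681; -1.0131]  nu=[4.7422]  x^+=[-0.0664, -1.9408]  P^+=[0.1808 -0.4853; -0.4853 2.5254]
step 3: x^-=[0.4013, -2.3631]  P^-=[0.7015 -1.3451; -1.3451 3.9826]  S=[0.5329]  K=[0.9630; -1.4778]  nu=[2.2195]  x^+=[2.5386, -5.6431]  P^+=[0.2073 -0.5867; -0.5867 2.8187]
step 4: x^-=[3.8168, -7.0623]  P^-=[0.7906 -1.5546; -1.5546 4.4366]  S=[0.5723]  K=[1.0012; -1.6311]  nu=[-6.3981]  x^+=[-2.5889, 3.3738]  P^+=[0.2170 -0.6200; -0.6200 2.9140]

innov = [-6.3981]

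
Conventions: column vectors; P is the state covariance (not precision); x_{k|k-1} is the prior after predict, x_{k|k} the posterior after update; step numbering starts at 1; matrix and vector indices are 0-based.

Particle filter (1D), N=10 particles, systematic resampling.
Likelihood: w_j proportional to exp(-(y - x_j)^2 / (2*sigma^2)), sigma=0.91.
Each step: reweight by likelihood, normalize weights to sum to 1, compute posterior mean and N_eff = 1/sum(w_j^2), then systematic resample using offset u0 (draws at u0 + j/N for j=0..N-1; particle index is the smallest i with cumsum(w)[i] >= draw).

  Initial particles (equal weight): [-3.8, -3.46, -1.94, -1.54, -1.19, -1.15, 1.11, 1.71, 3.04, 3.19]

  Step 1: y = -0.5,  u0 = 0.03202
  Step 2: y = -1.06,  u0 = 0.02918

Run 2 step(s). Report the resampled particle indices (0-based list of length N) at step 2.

resampled_idx = [0, 1, 2, 3, 4, 5, 5, 6, 7, 8]

step 1: w=[0.0005, 0.0019, 0.1100, 0.2002, 0.2885, 0.2980, 0.0804, 0.0202, 0.0002, 0.0001]  mean=-1.0917  Neff=4.3274  idx=[2, 3, 3, 4, 4, 4, 5, 5, 5, 6]
step 2: w=[0.0748, 0.1038, 0.1038, 0.1181, 0.1181, 0.1181, 0.1188, 0.1188, 0.1188, 0.0069]  mean=-1.2885  Neff=8.9795  idx=[0, 1, 2, 3, 4, 5, 5, 6, 7, 8]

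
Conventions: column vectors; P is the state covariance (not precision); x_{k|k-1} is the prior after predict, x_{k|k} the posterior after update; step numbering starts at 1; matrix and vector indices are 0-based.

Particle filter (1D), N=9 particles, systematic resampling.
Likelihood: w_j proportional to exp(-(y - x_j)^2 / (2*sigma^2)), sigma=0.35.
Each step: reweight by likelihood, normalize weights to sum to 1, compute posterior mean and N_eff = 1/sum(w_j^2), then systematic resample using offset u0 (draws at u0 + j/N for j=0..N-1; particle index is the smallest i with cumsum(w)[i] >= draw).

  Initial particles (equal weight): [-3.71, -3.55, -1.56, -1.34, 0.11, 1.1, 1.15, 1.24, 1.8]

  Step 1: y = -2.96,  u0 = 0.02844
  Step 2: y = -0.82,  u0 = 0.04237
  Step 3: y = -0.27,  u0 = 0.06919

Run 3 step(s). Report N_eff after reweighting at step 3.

step 1: w=[0.2939, 0.7051, 0.0010, 0.0001, 0.0000, 0.0000, 0.0000, 0.0000, 0.0000]  mean=-3.5949  Neff=1.7138  idx=[0, 0, 0, 1, 1, 1, 1, 1, 1]
step 2: w=[0.0042, 0.0042, 0.0042, 0.1646, 0.1646, 0.1646, 0.1646, 0.1646, 0.1646]  mean=-3.5520  Neff=6.1518  idx=[3, 3, 4, 5, 5, 6, 7, 7, 8]
step 3: w=[0.1111, 0.1111, 0.1111, 0.1111, 0.1111, 0.1111, 0.1111, 0.1111, 0.1111]  mean=-3.5500  Neff=9.0000  idx=[0, 1, 2, 3, 4, 5, 6, 7, 8]

N_eff = 9.0000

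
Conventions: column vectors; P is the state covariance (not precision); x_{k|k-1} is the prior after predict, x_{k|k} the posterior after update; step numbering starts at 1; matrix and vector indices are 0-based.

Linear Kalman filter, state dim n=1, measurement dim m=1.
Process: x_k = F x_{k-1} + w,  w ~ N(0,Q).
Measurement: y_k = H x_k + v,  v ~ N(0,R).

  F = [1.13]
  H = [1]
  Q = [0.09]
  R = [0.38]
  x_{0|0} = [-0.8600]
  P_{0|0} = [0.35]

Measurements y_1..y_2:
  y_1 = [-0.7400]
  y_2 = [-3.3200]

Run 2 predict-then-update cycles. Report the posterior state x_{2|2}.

step 1: x^-=[-0.9718]  P^-=[0.5369]  S=[0.9169]  K=[0.5856]  nu=[0.2318]  x^+=[-0.8361]  P^+=[0.2225]
step 2: x^-=[-0.9448]  P^-=[0.3741]  S=[0.7541]  K=[0.4961]  nu=[-2.3752]  x^+=[-2.1231]  P^+=[0.1885]

x_post = [-2.1231]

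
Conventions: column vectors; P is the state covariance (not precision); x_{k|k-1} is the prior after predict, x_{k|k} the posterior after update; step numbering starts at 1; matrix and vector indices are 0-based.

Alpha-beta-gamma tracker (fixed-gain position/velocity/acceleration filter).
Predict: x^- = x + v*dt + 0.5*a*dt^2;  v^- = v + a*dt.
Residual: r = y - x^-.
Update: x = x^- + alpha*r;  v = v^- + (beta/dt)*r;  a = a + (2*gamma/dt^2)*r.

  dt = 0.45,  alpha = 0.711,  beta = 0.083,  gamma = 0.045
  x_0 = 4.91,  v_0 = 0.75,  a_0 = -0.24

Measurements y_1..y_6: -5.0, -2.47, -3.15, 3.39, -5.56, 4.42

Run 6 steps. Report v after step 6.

v_post = -4.0561

step 1: x_pred=5.2232  r=-10.2232  x^+=-2.0455  v^+=-1.2436  a^+=-4.7836
step 2: x_pred=-3.0895  r=0.6195  x^+=-2.6490  v^+=-3.2820  a^+=-4.5083
step 3: x_pred=-4.5824  r=1.4324  x^+=-3.5640  v^+=-5.0465  a^+=-3.8717
step 4: x_pred=-6.2269  r=9.6169  x^+=0.6107  v^+=-5.0150  a^+=0.4025
step 5: x_pred=-1.6053  r=-3.9547  x^+=-4.4171  v^+=-5.5633  a^+=-1.3552
step 6: x_pred=-7.0578  r=11.4778  x^+=1.1029  v^+=-4.0561  a^+=3.7461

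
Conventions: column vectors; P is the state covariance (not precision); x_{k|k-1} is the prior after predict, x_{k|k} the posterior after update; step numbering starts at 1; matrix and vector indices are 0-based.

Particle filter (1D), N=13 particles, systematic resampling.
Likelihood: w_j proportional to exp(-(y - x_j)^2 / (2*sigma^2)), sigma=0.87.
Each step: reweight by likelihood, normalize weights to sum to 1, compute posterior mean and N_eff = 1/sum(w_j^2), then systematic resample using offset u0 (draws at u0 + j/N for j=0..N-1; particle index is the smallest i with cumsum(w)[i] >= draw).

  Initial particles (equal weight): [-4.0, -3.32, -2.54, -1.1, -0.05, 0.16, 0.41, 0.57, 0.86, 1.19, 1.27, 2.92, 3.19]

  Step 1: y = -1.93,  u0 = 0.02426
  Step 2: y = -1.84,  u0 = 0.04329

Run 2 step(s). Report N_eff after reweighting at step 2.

N_eff = 10.8756

step 1: w=[0.0301, 0.1425, 0.3993, 0.3239, 0.0494, 0.0285, 0.0137, 0.0082, 0.0030, 0.0008, 0.0006, 0.0000, 0.0000]  mean=-1.9472  Neff=3.4597  idx=[0, 1, 2, 2, 2, 2, 2, 2, 3, 3, 3, 3, 5]
step 2: w=[0.0061, 0.0315, 0.0967, 0.0967, 0.0967, 0.0967, 0.0967, 0.0967, 0.0931, 0.0931, 0.0931, 0.0931, 0.0095]  mean=-2.0114  Neff=10.8756  idx=[2, 2, 3, 4, 5, 6, 6, 7, 8, 9, 10, 10, 11]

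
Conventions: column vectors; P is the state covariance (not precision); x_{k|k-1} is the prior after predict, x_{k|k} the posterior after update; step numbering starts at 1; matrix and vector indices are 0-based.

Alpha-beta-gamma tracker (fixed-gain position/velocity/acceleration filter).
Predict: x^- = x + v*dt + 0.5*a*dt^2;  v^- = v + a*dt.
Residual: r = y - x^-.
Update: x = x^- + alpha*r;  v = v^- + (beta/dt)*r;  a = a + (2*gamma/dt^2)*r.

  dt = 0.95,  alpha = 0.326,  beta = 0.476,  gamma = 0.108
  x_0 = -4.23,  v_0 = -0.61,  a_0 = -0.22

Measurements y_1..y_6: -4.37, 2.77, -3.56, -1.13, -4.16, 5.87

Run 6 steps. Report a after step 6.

step 1: x_pred=-4.9088  r=0.5388  x^+=-4.7331  v^+=-0.5490  a^+=-0.0911
step 2: x_pred=-5.2958  r=8.0658  x^+=-2.6664  v^+=3.4059  a^+=1.8394
step 3: x_pred=1.3992  r=-4.9592  x^+=-0.2175  v^+=2.6684  a^+=0.6525
step 4: x_pred=2.6120  r=-3.7420  x^+=1.3921  v^+=1.4134  a^+=-0.2431
step 5: x_pred=2.6251  r=-6.7851  x^+=0.4131  v^+=-2.2173  a^+=-1.8670
step 6: x_pred=-2.5358  r=8.4058  x^+=0.2045  v^+=0.2208  a^+=0.1448

a_post = 0.1448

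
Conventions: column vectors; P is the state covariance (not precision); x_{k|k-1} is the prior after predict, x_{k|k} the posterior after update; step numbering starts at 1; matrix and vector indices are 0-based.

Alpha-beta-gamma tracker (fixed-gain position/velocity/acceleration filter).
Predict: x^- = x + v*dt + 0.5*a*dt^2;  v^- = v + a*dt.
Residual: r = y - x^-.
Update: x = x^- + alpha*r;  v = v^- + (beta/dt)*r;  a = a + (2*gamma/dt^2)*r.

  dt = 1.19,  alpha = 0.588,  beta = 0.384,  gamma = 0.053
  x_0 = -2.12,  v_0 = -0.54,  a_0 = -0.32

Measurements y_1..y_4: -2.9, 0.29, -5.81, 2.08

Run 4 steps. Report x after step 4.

step 1: x_pred=-2.9892  r=0.0892  x^+=-2.9367  v^+=-0.8920  a^+=-0.3133
step 2: x_pred=-4.2201  r=4.5101  x^+=-1.5682  v^+=0.1905  a^+=0.0243
step 3: x_pred=-1.3243  r=-4.4857  x^+=-3.9619  v^+=-1.2281  a^+=-0.3115
step 4: x_pred=-5.6439  r=7.7239  x^+=-1.1023  v^+=0.8936  a^+=0.2667

x_post = -1.1023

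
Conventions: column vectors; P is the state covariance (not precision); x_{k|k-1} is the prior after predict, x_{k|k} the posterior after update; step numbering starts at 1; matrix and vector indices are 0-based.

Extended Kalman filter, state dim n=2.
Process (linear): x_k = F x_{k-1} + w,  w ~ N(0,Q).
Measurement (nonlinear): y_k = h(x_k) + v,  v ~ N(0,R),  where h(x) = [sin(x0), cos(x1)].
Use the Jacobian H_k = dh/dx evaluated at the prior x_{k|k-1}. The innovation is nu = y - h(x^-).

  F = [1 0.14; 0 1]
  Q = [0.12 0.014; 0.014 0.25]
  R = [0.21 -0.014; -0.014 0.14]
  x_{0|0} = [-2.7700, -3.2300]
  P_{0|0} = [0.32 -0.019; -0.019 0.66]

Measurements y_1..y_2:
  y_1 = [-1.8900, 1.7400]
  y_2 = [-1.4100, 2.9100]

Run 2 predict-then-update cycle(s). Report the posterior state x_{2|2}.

x_post = [-2.3761, -7.2401]

step 1: x^-=[-3.2222, -3.2300]  P^-=[0.4476 0.0874; 0.0874 0.9100]  H_jac=[-0.9968 0.0000; 0.0000 -0.0883]  S=[0.6547 -0.0063; -0.0063 0.1471]  K=[-0.6822 -0.0817; -0.1384 -0.5522]  nu=[-1.9705, 2.7361]  x^+=[-2.1014, -4.4681]  P^+=[0.1426 0.0214; 0.0214 0.8536]
step 2: x^-=[-2.7269, -4.4681]  P^-=[0.2853 0.1549; 0.1549 1.1036]  H_jac=[-0.9153 0.0000; 0.0000 -0.9703]  S=[0.4490 0.1236; 0.1236 1.1790]  K=[-0.5627 -0.0685; -0.0678 -0.9011]  nu=[-1.0071, 3.1519]  x^+=[-2.3761, -7.2401]  P^+=[0.1281 0.0018; 0.0018 0.1290]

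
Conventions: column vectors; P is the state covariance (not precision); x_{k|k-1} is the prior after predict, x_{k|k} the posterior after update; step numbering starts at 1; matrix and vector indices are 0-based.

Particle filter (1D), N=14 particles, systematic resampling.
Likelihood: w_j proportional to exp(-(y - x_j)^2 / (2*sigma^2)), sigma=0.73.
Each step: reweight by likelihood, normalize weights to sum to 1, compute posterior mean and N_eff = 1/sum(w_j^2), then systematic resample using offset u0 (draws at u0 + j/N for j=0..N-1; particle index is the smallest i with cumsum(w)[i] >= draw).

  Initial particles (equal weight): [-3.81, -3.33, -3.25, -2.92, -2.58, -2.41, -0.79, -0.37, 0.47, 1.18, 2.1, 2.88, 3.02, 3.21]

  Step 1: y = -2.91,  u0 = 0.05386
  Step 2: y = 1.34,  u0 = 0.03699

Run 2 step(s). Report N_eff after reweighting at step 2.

step 1: w=[0.0950, 0.1721, 0.1822, 0.2031, 0.1834, 0.1607, 0.0030, 0.0005, 0.0000, 0.0000, 0.0000, 0.0000, 0.0000, 0.0000]  mean=-2.9834  Neff=5.7947  idx=[0, 1, 1, 2, 2, 2, 3, 3, 3, 4, 4, 5, 5, 5]
step 2: w=[0.0000, 0.0002, 0.0002, 0.0004, 0.0004, 0.0004, 0.0059, 0.0059, 0.0059, 0.0804, 0.0804, 0.2733, 0.2733, 0.2733]  mean=-2.4477  Neff=4.2174  idx=[9, 10, 10, 11, 11, 11, 12, 12, 12, 12, 13, 13, 13, 13]

N_eff = 4.2174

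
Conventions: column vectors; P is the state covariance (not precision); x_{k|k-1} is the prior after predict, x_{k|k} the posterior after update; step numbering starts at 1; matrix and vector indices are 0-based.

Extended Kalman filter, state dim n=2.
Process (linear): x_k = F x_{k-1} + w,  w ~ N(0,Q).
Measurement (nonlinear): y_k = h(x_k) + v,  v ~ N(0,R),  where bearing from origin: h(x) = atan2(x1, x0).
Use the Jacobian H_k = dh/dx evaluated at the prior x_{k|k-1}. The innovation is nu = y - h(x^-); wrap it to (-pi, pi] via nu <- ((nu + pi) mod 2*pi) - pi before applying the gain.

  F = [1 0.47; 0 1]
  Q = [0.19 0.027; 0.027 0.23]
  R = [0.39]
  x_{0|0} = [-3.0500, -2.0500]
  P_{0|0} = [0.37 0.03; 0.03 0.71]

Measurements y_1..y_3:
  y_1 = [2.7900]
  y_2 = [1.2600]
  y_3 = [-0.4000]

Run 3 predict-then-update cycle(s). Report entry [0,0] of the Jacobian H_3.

step 1: x^-=[-4.0135, -2.0500]  P^-=[0.7450 0.3907; 0.3907 0.9400]  H_jac=[0.1009 -0.1976]  S=[0.4187]  K=[-0.0048; -0.3494]  nu=[-0.8238]  x^+=[-4.0096, -1.7621]  P^+=[0.7450 0.3900; 0.3900 0.8889]
step 2: x^-=[-4.8378, -1.7621]  P^-=[1.4980 0.8348; 0.8348 1.1189]  H_jac=[0.0665 -0.1825]  S=[0.4136]  K=[-0.1276; -0.3595]  nu=[-2.2309]  x^+=[-4.5532, -0.9601]  P^+=[1.4912 0.8158; 0.8158 1.0654]
step 3: x^-=[-5.0044, -0.9601]  P^-=[2.6834 1.3435; 1.3435 1.2954]  H_jac=[0.0370 -0.1927]  S=[0.4226]  K=[-0.3779; -0.4732]  nu=[2.5520]  x^+=[-5.9688, -2.1677]  P^+=[2.6231 1.2680; 1.2680 1.2008]

H_jac[0,0] = 0.0370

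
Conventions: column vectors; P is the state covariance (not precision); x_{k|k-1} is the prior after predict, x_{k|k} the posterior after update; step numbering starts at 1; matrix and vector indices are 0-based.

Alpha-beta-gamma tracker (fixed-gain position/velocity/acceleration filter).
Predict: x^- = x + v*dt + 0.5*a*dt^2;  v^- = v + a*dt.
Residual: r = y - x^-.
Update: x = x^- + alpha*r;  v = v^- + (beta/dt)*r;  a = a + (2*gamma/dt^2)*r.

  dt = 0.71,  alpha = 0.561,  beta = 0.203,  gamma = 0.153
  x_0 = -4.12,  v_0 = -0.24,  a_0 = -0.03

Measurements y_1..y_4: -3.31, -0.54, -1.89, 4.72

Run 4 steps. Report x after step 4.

x_post = 3.0812

step 1: x_pred=-4.2980  r=0.9880  x^+=-3.7437  v^+=0.0212  a^+=0.5697
step 2: x_pred=-3.5851  r=3.0451  x^+=-1.8768  v^+=1.2963  a^+=2.4181
step 3: x_pred=-0.3469  r=-1.5431  x^+=-1.2126  v^+=2.5720  a^+=1.4815
step 4: x_pred=0.9869  r=3.7331  x^+=3.0812  v^+=4.6912  a^+=3.7475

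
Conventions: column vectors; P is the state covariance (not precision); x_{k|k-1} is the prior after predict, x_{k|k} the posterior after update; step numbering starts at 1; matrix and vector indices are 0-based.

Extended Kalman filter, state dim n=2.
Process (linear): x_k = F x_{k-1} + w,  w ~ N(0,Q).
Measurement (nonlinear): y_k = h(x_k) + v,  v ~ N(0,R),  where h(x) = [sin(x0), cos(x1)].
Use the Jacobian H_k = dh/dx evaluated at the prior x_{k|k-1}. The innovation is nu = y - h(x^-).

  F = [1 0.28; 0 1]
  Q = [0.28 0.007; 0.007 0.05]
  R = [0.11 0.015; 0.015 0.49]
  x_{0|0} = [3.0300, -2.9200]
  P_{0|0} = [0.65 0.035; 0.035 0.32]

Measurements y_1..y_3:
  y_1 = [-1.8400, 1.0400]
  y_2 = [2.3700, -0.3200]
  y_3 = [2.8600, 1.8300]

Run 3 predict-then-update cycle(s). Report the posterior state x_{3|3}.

x_post = [6.1786, -1.2712]

step 1: x^-=[2.2124, -2.9200]  P^-=[0.9747 0.1316; 0.1316 0.3700]  H_jac=[-0.5985 0.0000; 0.0000 0.2198]  S=[0.4591 -0.0023; -0.0023 0.5079]  K=[-1.2703 0.0512; -0.1707 0.1593]  nu=[-2.6411, 2.0155]  x^+=[5.6706, -2.1479]  P^+=[0.2322 0.0274; 0.0274 0.3436]
step 2: x^-=[5.0692, -2.1479]  P^-=[0.5545 0.1306; 0.1306 0.3936]  H_jac=[0.3493 0.0000; 0.0000 0.8381]  S=[0.1776 0.0532; 0.0532 0.7664]  K=[1.0697 0.0685; 0.1305 0.4213]  nu=[3.3070, 0.2256]  x^+=[8.6220, -1.6211]  P^+=[0.3398 0.0592; 0.0592 0.2487]
step 3: x^-=[8.1681, -1.6211]  P^-=[0.6725 0.1358; 0.1358 0.2987]  H_jac=[-0.3090 0.0000; 0.0000 0.9987]  S=[0.1742 -0.0269; -0.0269 0.7879]  K=[-1.1724 0.1321; -0.1834 0.3723]  nu=[1.9089, 1.8803]  x^+=[6.1786, -1.2712]  P^+=[0.4109 0.0472; 0.0472 0.1799]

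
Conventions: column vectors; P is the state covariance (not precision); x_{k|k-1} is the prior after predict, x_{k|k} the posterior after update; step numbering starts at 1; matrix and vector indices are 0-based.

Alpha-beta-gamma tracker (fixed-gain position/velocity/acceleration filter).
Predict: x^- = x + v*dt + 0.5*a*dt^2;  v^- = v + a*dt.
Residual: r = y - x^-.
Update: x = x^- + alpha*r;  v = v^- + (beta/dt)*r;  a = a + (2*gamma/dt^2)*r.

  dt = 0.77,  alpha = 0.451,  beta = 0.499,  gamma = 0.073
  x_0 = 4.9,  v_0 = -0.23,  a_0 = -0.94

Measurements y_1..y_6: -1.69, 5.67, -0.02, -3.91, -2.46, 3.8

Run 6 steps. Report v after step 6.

step 1: x_pred=4.4442  r=-6.1342  x^+=1.6777  v^+=-4.9291  a^+=-2.4505
step 2: x_pred=-2.8442  r=8.5142  x^+=0.9957  v^+=-1.2984  a^+=-0.3539
step 3: x_pred=-0.1090  r=0.0890  x^+=-0.0688  v^+=-1.5133  a^+=-0.3320
step 4: x_pred=-1.3325  r=-2.5775  x^+=-2.4950  v^+=-3.4393  a^+=-0.9667
step 5: x_pred=-5.4298  r=2.9698  x^+=-4.0904  v^+=-2.2591  a^+=-0.2354
step 6: x_pred=-5.8997  r=9.6997  x^+=-1.5251  v^+=3.8455  a^+=2.1531

v_post = 3.8455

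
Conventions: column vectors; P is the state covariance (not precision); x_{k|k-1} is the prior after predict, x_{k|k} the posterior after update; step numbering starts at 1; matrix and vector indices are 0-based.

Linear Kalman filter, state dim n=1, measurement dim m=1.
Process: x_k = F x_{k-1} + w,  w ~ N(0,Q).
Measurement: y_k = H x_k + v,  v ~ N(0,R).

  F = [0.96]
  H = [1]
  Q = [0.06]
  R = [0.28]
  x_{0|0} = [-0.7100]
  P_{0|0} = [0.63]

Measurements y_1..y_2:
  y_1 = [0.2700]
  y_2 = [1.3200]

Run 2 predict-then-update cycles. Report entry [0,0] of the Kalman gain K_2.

K[0,0] = 0.4611

step 1: x^-=[-0.6816]  P^-=[0.6406]  S=[0.9206]  K=[0.6959]  nu=[0.9516]  x^+=[-0.0194]  P^+=[0.1948]
step 2: x^-=[-0.0186]  P^-=[0.2396]  S=[0.5196]  K=[0.4611]  nu=[1.3386]  x^+=[0.5986]  P^+=[0.1291]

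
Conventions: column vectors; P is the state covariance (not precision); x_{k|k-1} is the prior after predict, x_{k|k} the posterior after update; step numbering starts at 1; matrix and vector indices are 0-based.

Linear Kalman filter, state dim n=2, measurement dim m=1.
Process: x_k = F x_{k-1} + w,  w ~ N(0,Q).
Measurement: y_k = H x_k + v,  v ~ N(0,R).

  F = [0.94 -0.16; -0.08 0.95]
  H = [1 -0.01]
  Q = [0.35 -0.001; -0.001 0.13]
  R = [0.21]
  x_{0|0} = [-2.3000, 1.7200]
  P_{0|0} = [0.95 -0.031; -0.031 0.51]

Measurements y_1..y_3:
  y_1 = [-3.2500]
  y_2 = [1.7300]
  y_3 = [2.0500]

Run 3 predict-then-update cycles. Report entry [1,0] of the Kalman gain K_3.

K[1,0] = -0.1981

step 1: x^-=[-2.4372, 1.8180]  P^-=[1.2118 -0.1780; -0.1780 0.6011]  S=[1.4254]  K=[0.8514; -0.1291]  nu=[-0.7946]  x^+=[-3.1137, 1.9206]  P^+=[0.1786 -0.0213; -0.0213 0.5773]
step 2: x^-=[-3.2342, 2.0737]  P^-=[0.5290 -0.1215; -0.1215 0.6554]  S=[0.7415]  K=[0.7151; -0.1727]  nu=[4.9849]  x^+=[0.3303, 1.2127]  P^+=[0.1499 -0.0299; -0.0299 0.6333]
step 3: x^-=[0.1165, 1.1256]  P^-=[0.5076 -0.1356; -0.1356 0.7070]  S=[0.7204]  K=[0.7065; -0.1981]  nu=[1.9448]  x^+=[1.4905, 0.7404]  P^+=[0.1480 -0.0348; -0.0348 0.6788]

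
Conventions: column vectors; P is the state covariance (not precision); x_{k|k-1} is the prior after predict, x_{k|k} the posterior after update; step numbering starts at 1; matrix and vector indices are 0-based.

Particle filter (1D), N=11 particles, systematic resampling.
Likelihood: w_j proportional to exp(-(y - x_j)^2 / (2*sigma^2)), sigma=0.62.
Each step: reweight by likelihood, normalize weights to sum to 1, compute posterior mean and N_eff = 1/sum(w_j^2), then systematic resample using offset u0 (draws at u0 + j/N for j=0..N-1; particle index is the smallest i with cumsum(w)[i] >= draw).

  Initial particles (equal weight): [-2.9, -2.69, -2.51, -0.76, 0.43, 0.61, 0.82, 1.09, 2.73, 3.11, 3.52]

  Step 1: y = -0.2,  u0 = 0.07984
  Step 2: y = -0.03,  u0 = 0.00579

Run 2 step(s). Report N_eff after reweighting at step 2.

step 1: w=[0.0000, 0.0002, 0.0005, 0.3225, 0.2894, 0.2065, 0.1253, 0.0557, 0.0000, 0.0000, 0.0000]  mean=0.1671  Neff=4.0133  idx=[3, 3, 3, 4, 4, 4, 5, 5, 5, 6, 7]
step 2: w=[0.0816, 0.0816, 0.0816, 0.1240, 0.1240, 0.1240, 0.0958, 0.0958, 0.0958, 0.0638, 0.0319]  mean=0.2363  Neff=10.1282  idx=[0, 1, 2, 3, 4, 4, 5, 6, 7, 8, 9]

N_eff = 10.1282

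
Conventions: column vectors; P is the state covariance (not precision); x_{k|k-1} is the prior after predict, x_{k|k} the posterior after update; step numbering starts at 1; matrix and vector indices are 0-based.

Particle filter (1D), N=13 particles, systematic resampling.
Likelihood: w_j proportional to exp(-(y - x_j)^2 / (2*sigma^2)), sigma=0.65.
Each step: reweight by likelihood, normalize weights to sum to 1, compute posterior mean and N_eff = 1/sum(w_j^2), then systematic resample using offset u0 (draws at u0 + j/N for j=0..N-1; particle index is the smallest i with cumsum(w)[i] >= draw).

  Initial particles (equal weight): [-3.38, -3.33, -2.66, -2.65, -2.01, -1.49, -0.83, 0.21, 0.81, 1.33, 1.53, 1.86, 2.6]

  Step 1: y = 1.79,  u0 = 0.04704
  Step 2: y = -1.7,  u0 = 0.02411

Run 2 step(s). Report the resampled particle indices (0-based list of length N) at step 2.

step 1: w=[0.0000, 0.0000, 0.0000, 0.0000, 0.0000, 0.0000, 0.0001, 0.0148, 0.0909, 0.2206, 0.2616, 0.2817, 0.1304]  mean=1.6332  Neff=4.5062  idx=[8, 9, 9, 9, 10, 10, 10, 10, 11, 11, 11, 12, 12]
step 2: w=[0.8843, 0.0292, 0.0292, 0.0292, 0.0066, 0.0066, 0.0066, 0.0066, 0.0005, 0.0005, 0.0005, 0.0000, 0.0000]  mean=0.8762  Neff=1.2744  idx=[0, 0, 0, 0, 0, 0, 0, 0, 0, 0, 0, 0, 3]

resampled_idx = [0, 0, 0, 0, 0, 0, 0, 0, 0, 0, 0, 0, 3]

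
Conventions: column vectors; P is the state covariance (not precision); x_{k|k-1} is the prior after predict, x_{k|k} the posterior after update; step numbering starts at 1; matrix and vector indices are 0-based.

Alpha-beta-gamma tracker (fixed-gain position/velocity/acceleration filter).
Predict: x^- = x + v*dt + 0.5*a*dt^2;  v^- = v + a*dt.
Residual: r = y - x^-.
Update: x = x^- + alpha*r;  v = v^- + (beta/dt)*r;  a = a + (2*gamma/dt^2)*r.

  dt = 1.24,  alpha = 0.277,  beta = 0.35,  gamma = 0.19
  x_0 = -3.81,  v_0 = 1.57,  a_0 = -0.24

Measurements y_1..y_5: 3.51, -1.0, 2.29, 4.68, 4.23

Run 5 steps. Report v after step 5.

step 1: x_pred=-2.0477  r=5.5577  x^+=-0.5082  v^+=2.8411  a^+=1.1335
step 2: x_pred=3.8862  r=-4.8862  x^+=2.5327  v^+=2.8675  a^+=-0.0740
step 3: x_pred=6.0315  r=-3.7415  x^+=4.9951  v^+=1.7196  a^+=-0.9987
step 4: x_pred=6.3596  r=-1.6796  x^+=5.8944  v^+=0.0071  a^+=-1.4138
step 5: x_pred=4.8163  r=-0.5863  x^+=4.6539  v^+=-1.9115  a^+=-1.5587

v_post = -1.9115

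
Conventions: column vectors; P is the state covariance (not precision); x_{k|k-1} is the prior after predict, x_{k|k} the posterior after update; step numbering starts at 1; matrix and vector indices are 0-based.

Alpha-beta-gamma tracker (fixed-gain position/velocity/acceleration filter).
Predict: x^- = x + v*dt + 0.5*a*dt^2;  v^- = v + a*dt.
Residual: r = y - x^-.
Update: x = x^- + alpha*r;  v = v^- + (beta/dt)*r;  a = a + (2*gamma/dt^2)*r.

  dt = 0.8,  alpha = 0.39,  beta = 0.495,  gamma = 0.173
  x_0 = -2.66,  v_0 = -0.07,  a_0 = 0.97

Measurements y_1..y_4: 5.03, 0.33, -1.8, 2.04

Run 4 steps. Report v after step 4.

v_post = -4.0354

step 1: x_pred=-2.4056  r=7.4356  x^+=0.4943  v^+=5.3068  a^+=4.9899
step 2: x_pred=6.3365  r=-6.0065  x^+=3.9939  v^+=5.5822  a^+=1.7426
step 3: x_pred=9.0173  r=-10.8173  x^+=4.7986  v^+=0.2831  a^+=-4.1055
step 4: x_pred=3.7113  r=-1.6713  x^+=3.0595  v^+=-4.0354  a^+=-5.0090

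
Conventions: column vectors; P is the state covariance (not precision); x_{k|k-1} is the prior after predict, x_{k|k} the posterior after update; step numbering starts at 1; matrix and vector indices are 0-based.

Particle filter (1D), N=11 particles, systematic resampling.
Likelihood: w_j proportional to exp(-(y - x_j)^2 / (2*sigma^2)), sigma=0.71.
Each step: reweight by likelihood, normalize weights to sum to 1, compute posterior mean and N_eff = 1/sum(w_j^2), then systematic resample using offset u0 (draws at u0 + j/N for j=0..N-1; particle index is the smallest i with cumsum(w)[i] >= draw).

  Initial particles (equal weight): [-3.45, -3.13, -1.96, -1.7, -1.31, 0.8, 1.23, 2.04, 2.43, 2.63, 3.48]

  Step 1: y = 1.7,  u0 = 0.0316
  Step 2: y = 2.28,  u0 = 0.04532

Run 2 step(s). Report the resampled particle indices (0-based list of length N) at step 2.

resampled_idx = [2, 4, 4, 5, 6, 7, 7, 8, 9, 9, 10]

step 1: w=[0.0000, 0.0000, 0.0000, 0.0000, 0.0000, 0.1400, 0.2510, 0.2787, 0.1842, 0.1325, 0.0135]  mean=1.8324  Neff=4.7176  idx=[5, 5, 6, 6, 7, 7, 7, 7, 8, 8, 9]
step 2: w=[0.0151, 0.0151, 0.0446, 0.0446, 0.1256, 0.1256, 0.1256, 0.1256, 0.1301, 0.1301, 0.1178]  mean=2.1012  Neff=8.6728  idx=[2, 4, 4, 5, 6, 7, 7, 8, 9, 9, 10]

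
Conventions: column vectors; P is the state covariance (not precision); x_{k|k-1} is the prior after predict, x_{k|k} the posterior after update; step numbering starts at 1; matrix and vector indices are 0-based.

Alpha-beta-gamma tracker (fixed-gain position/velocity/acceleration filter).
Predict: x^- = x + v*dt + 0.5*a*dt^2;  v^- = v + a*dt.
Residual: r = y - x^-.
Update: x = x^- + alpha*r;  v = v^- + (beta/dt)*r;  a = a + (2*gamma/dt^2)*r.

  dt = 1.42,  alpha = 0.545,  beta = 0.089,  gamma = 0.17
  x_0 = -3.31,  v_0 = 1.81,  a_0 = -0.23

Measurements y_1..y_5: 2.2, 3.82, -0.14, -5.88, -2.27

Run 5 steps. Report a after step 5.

a_post = -2.6130

step 1: x_pred=-0.9717  r=3.1717  x^+=0.7569  v^+=1.6822  a^+=0.3048
step 2: x_pred=3.4529  r=0.3671  x^+=3.6530  v^+=2.1380  a^+=0.3667
step 3: x_pred=7.0587  r=-7.1987  x^+=3.1354  v^+=2.2075  a^+=-0.8471
step 4: x_pred=5.4160  r=-11.2960  x^+=-0.7403  v^+=0.2967  a^+=-2.7518
step 5: x_pred=-3.0934  r=0.8234  x^+=-2.6447  v^+=-3.5593  a^+=-2.6130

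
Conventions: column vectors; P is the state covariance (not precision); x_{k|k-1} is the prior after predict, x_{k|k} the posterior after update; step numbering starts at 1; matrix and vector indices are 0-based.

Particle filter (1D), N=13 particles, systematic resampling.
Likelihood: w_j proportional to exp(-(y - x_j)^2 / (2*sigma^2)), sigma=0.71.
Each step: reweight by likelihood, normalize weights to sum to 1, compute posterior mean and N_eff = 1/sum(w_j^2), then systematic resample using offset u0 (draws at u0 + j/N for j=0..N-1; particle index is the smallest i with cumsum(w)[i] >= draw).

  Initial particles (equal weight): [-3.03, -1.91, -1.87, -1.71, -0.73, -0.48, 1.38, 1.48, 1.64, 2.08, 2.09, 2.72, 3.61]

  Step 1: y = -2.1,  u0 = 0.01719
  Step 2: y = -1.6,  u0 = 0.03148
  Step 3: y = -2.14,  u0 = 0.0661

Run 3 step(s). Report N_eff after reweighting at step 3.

step 1: w=[0.1237, 0.2815, 0.2769, 0.2509, 0.0453, 0.0216, 0.0000, 0.0000, 0.0000, 0.0000, 0.0000, 0.0000, 0.0000]  mean=-1.9029  Neff=4.2247  idx=[0, 0, 1, 1, 1, 1, 2, 2, 2, 3, 3, 3, 4]
step 2: w=[0.0130, 0.0130, 0.0898, 0.0898, 0.0898, 0.0898, 0.0919, 0.0919, 0.0919, 0.0976, 0.0976, 0.0976, 0.0466]  mean=-1.8145  Neff=11.2834  idx=[2, 2, 3, 4, 5, 6, 7, 8, 8, 9, 10, 11, 12]
step 3: w=[0.0855, 0.0855, 0.0855, 0.0855, 0.0855, 0.0838, 0.0838, 0.0838, 0.0838, 0.0750, 0.0750, 0.0750, 0.0125]  mean=-1.8368  Neff=12.2498  idx=[0, 1, 2, 3, 4, 5, 6, 7, 8, 8, 9, 10, 12]

N_eff = 12.2498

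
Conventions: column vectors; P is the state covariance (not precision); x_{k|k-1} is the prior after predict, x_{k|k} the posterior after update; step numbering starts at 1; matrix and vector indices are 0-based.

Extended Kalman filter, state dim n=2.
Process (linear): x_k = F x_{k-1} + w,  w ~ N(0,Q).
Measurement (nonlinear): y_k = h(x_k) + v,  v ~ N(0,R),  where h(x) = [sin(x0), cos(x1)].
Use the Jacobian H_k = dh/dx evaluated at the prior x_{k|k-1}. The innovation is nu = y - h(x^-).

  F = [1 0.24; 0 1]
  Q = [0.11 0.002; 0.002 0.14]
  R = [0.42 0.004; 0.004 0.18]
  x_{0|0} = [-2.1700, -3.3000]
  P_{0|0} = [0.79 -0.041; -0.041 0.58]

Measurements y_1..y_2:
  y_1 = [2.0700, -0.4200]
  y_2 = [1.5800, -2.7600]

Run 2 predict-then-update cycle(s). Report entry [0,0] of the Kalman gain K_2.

step 1: x^-=[-2.9620, -3.3000]  P^-=[0.9137 0.1002; 0.1002 0.7200]  H_jac=[-0.9839 0.0000; 0.0000 -0.1577]  S=[1.3046 0.0196; 0.0196 0.1979]  K=[-0.6890 -0.0118; -0.0671 -0.5672]  nu=[2.2486, 0.5675]  x^+=[-4.5179, -3.7727]  P^+=[0.2941 0.0309; 0.0309 0.6490]
step 2: x^-=[-5.4234, -3.7727]  P^-=[0.4564 0.1887; 0.1887 0.7890]  H_jac=[0.6526 0.0000; 0.0000 -0.5900]  S=[0.6143 -0.0687; -0.0687 0.4547]  K=[0.4653 -0.1746; 0.0875 -1.0106]  nu=[0.8223, -1.9526]  x^+=[-4.6998, -1.7274]  P^+=[0.2984 0.0501; 0.0501 0.3077]

K[0,0] = 0.4653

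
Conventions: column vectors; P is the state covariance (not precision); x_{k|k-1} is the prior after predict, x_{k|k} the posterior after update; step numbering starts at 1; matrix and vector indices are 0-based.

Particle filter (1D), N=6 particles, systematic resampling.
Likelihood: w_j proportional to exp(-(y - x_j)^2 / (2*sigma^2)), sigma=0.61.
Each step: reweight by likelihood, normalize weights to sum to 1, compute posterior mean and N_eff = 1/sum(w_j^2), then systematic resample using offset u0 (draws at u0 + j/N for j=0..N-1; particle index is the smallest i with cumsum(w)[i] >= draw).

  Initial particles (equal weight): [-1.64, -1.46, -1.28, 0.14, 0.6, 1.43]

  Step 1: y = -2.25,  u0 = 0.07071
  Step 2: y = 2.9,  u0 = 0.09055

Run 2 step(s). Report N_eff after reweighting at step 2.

step 1: w=[0.4589, 0.3271, 0.2137, 0.0004, 0.0000, 0.0000]  mean=-1.5035  Neff=2.7532  idx=[0, 0, 0, 1, 1, 2]
step 2: w=[0.0113, 0.0113, 0.0113, 0.0977, 0.0977, 0.7706]  mean=-1.3274  Neff=1.6305  idx=[3, 5, 5, 5, 5, 5]

N_eff = 1.6305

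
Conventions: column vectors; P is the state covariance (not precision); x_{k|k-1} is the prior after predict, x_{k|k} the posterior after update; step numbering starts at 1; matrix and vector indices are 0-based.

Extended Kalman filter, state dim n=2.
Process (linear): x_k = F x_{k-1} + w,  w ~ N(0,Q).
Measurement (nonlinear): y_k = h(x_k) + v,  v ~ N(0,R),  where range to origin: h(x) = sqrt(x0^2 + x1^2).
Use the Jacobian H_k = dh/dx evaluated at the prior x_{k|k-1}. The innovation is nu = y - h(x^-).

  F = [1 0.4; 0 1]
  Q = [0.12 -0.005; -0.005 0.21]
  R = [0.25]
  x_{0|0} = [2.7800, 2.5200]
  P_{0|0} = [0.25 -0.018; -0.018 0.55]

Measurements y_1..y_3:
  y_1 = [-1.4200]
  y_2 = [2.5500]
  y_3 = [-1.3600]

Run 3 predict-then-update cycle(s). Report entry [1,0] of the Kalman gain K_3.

K[1,0] = -0.6199

step 1: x^-=[3.7880, 2.5200]  P^-=[0.4436 0.1970; 0.1970 0.7600]  H_jac=[0.8326 0.5539]  S=[0.9724]  K=[0.4921; 0.6016]  nu=[-5.9697]  x^+=[0.8506, -1.0713]  P^+=[0.2082 -0.0908; -0.0908 0.4081]
step 2: x^-=[0.4221, -1.0713]  P^-=[0.3208 0.0674; 0.0674 0.6181]  H_jac=[0.3666 -0.9304]  S=[0.7822]  K=[0.0702; -0.7036]  nu=[1.3985]  x^+=[0.5202, -2.0554]  P^+=[0.3169 0.1060; 0.1060 0.2308]
step 3: x^-=[-0.3019, -2.0554]  P^-=[0.5587 0.1934; 0.1934 0.4408]  H_jac=[-0.1453 -0.9894]  S=[0.7489]  K=[-0.3638; -0.6199]  nu=[-3.4374]  x^+=[0.9488, 0.0755]  P^+=[0.4596 0.0244; 0.0244 0.1530]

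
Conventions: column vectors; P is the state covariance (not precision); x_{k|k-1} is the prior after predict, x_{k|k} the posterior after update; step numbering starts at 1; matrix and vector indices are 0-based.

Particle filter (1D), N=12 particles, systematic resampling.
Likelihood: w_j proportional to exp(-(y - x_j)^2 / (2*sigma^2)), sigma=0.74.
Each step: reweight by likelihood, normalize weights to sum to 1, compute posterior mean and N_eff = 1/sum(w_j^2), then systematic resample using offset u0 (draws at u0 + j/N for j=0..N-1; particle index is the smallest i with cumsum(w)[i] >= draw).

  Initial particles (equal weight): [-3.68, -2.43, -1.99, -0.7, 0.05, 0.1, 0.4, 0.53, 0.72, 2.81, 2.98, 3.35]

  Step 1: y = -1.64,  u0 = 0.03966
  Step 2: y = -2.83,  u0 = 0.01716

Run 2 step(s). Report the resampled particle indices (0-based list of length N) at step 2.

step 1: w=[0.0106, 0.2684, 0.4243, 0.2118, 0.0350, 0.0299, 0.0106, 0.0064, 0.0029, 0.0000, 0.0000, 0.0000]  mean=-1.6694  Neff=3.3407  idx=[1, 1, 1, 2, 2, 2, 2, 2, 3, 3, 3, 5]
step 2: w=[0.1641, 0.1641, 0.1641, 0.0997, 0.0997, 0.0997, 0.0997, 0.0997, 0.0030, 0.0030, 0.0030, 0.0001]  mean=-2.1948  Neff=7.6611  idx=[0, 0, 1, 1, 2, 2, 3, 4, 4, 5, 6, 7]

resampled_idx = [0, 0, 1, 1, 2, 2, 3, 4, 4, 5, 6, 7]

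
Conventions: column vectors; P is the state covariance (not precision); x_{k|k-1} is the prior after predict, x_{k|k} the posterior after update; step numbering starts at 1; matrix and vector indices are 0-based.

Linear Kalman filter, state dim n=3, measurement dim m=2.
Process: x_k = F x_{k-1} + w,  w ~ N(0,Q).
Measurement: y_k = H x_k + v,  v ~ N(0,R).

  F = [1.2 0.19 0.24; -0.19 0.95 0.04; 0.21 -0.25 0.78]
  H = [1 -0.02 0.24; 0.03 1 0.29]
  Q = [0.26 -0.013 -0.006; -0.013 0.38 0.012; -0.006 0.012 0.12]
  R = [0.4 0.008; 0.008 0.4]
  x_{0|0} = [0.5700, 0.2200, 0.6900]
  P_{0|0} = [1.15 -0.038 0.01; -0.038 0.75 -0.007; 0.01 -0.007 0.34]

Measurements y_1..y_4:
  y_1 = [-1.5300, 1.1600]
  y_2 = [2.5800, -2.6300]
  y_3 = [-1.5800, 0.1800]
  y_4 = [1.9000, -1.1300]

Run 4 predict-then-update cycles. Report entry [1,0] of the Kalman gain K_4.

K[1,0] = -0.0715

step 1: x^-=[0.8914, 0.1283, 0.6029]  P^-=[1.9505 -0.1801 0.3310; -0.1801 1.1120 -0.2173; 0.3310 -0.2173 0.4344]  S=[2.5441 -0.0580; -0.0580 1.4192]  K=[0.7996 0.0146; -0.0833 0.7319; 0.1716 -0.0503]  nu=[-2.5635, 0.8301]  x^+=[-1.1463, 0.9495, 0.1211]  P^+=[0.3248 0.0081 -0.0193; 0.0081 0.3270 -0.1211; -0.0193 -0.1211 0.3549]
step 2: x^-=[-1.1661, 1.1247, -0.3836]  P^-=[0.7414 -0.0442 0.0949; -0.0442 0.6755 -0.1514; 0.0949 -0.1514 0.4107]  S=[1.2141 -0.0061; -0.0061 1.0220]  K=[0.6302 0.0092; -0.0744 0.6163; 0.1617 -0.0278]  nu=[3.8607, -3.6085]  x^+=[1.2337, -1.3864, 0.3409]  P^+=[0.2592 0.0093 -0.0287; 0.0093 0.2801 -0.1186; -0.0287 -0.1186 0.3781]
step 3: x^-=[1.2989, -1.5379, 0.8716]  P^-=[0.6421 -0.0357 0.0757; -0.0357 0.6308 -0.1335; 0.0757 -0.1335 0.4149]  S=[1.1052 -0.0010; -0.0010 0.9880]  K=[0.5980 0.0061; -0.0722 0.5981; 0.1609 -0.0109]  nu=[-3.1188, 1.4261]  x^+=[-0.5575, -0.4597, 0.3541]  P^+=[0.2468 0.0087 -0.0307; 0.0087 0.2715 -0.1141; -0.0307 -0.1141 0.3861]
step 4: x^-=[-0.6713, -0.3166, 0.2741]  P^-=[0.6233 -0.0339 0.0730; -0.0339 0.6232 -0.1273; 0.0730 -0.1273 0.4163]  S=[1.0852 0.0012; 0.0012 0.9842]  K=[0.5912 0.0053; -0.0715 0.5948; 0.1617 -0.0046]  nu=[2.4992, -0.8727]  x^+=[0.8015, -1.0145, 0.6822]  P^+=[0.2440 0.0084 -0.0307; 0.0084 0.2696 -0.1121; -0.0307 -0.1121 0.3879]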